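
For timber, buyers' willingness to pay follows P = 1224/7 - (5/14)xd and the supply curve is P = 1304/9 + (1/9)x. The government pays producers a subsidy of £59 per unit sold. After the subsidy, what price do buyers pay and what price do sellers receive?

Buyers pay £107; sellers receive £166

Pre-subsidy: 1224/7 - (5/14)x = 1304/9 + (1/9)x gives x* = 64 and P* = 152.
With the subsidy, sellers receive Ps = Pb + 59 for each unit, where Pb is the price buyers pay.
On the curves, Pb = 1224/7 - (5/14)x and Ps = 1304/9 + (1/9)x; the wedge Ps − Pb = 59 gives 1304/9 + (1/9)x − (1224/7 - (5/14)x) = 59, so x' = 190.
Then Pb = 1224/7 − (5/14)·190 = 107 and Ps = 1304/9 + (1/9)·190 = 166.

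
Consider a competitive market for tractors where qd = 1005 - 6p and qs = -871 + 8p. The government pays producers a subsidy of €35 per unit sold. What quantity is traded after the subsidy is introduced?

q' = 321

Pre-subsidy: 1005 - 6p = -871 + 8p gives p* = 134, q* = 201.
With the subsidy, sellers receive ps = pb + 35 for each unit, where pb is the price buyers pay.
Supply in terms of pb becomes qs = -871 + 8(pb + 35) = -591 + 8pb. Setting this equal to demand: 1005 - 6pb = -591 + 8pb, so pb = 114.
Sellers receive ps = 114 + 35 = 149; q' = 1005 − 6·114 = 321.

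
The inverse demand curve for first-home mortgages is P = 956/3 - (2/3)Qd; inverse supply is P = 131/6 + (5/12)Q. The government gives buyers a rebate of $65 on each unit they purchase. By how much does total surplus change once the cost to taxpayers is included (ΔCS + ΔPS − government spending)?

Net change in total surplus = -$1950

Pre-subsidy: 956/3 - (2/3)Q = 131/6 + (5/12)Q gives Q* = 274 and P* = 136.
With the rebate, buyers effectively pay Pb = Ps − 65, where Ps is the price sellers receive.
On the curves, Pb = 956/3 - (2/3)Q and Ps = 131/6 + (5/12)Q; the wedge Ps − Pb = 65 gives 131/6 + (5/12)Q − (956/3 - (2/3)Q) = 65, so Q' = 334.
Then Pb = 956/3 − (2/3)·334 = 96 and Ps = 131/6 + (5/12)·334 = 161.
ΔCS = ½(274 + 334)(136 − 96) = 12160; ΔPS = ½(274 + 334)(161 − 136) = 7600.
Government spending = 65 × 334 = 21710.
Net change = 12160 + 7600 − 21710 = -1950. The loss equals the DWL triangle ½·65·60.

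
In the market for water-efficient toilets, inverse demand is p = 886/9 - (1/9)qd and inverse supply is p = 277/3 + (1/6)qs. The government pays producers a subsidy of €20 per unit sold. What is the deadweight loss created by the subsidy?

Deadweight loss = €720

Pre-subsidy: 886/9 - (1/9)q = 277/3 + (1/6)q gives q* = 22 and p* = 96.
With the subsidy, sellers receive ps = pb + 20 for each unit, where pb is the price buyers pay.
On the curves, pb = 886/9 - (1/9)q and ps = 277/3 + (1/6)q; the wedge ps − pb = 20 gives 277/3 + (1/6)q − (886/9 - (1/9)q) = 20, so q' = 94.
Then pb = 886/9 − (1/9)·94 = 88 and ps = 277/3 + (1/6)·94 = 108.
The subsidy expands output by 94 − 22 = 72 past the efficient level; on those units the gap between marginal cost and willingness to pay runs from 0 up to 20.
DWL = ½ × 20 × 72 = 720.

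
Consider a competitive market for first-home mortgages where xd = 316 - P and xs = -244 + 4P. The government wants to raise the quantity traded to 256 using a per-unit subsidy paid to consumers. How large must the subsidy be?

Required subsidy s = 65 per unit

At x = 256, invert demand for the buyer price: Pb = (316 − 256)/1 = 60; invert supply for the seller price: Ps = (256 − (-244))/4 = 125.
The subsidy must fill the gap: s = Ps − Pb = 125 − 60 = 65.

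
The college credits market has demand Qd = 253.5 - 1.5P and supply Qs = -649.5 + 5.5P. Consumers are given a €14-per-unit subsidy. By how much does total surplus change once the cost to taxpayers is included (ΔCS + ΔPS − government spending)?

Pre-subsidy: 253.5 - 1.5P = -649.5 + 5.5P gives P* = 129, Q* = 60.
With the rebate, buyers effectively pay Pb = Ps − 14, where Ps is the price sellers receive.
Demand in terms of Ps becomes Qd = 253.5 − 1.5(Ps − 14) = 274.5 - 1.5Ps. Setting this equal to supply: 274.5 - 1.5Ps = -649.5 + 5.5Ps, so Ps = 132.
Buyers pay Pb = 132 − 14 = 118; Q' = -649.5 + 5.5·132 = 76.5.
ΔCS = ½(60 + 76.5)(129 − 118) = 750.75; ΔPS = ½(60 + 76.5)(132 − 129) = 204.75.
Government spending = 14 × 76.5 = 1071.
Net change = 750.75 + 204.75 − 1071 = -115.5. The loss equals the DWL triangle ½·14·16.5.

Net change in total surplus = -€115.5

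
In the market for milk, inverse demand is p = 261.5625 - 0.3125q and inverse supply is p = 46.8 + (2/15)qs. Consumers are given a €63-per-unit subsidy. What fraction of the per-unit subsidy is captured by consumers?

Pre-subsidy: 261.5625 - 0.3125q = 46.8 + (2/15)q gives q* = 51543/107 and p* = 11880/107.
With the rebate, buyers effectively pay pb = ps − 63, where ps is the price sellers receive.
On the curves, pb = 261.5625 - 0.3125q and ps = 46.8 + (2/15)q; the wedge ps − pb = 63 gives 46.8 + (2/15)q − (261.5625 - 0.3125q) = 63, so q' = 66663/107.
Then pb = 261.5625 − 0.3125·(66663/107) = 7155/107 and ps = 46.8 + (2/15)·(66663/107) = 13896/107.
Buyers' price falls by p* − pb = 11880/107 − 7155/107 = 4725/107; sellers' price rises by ps − p* = 13896/107 − 11880/107 = 2016/107.
So consumers capture (4725/107)/63 = 75/107 of each unit of subsidy.

Consumer share = 75/107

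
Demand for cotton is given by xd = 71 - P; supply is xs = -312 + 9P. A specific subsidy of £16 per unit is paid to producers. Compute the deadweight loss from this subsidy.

Pre-subsidy: 71 - P = -312 + 9P gives P* = 38.3, x* = 32.7.
With the subsidy, sellers receive Ps = Pb + 16 for each unit, where Pb is the price buyers pay.
Supply in terms of Pb becomes xs = -312 + 9(Pb + 16) = -168 + 9Pb. Setting this equal to demand: 71 - Pb = -168 + 9Pb, so Pb = 23.9.
Sellers receive Ps = 23.9 + 16 = 39.9; x' = 71 − 1·23.9 = 47.1.
The subsidy expands output by 47.1 − 32.7 = 14.4 past the efficient level; on those units the gap between marginal cost and willingness to pay runs from 0 up to 16.
DWL = ½ × 16 × 14.4 = 115.2.

Deadweight loss = £115.2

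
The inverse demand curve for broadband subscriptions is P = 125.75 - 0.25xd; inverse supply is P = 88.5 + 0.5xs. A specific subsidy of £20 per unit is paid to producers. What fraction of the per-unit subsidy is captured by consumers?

Pre-subsidy: 125.75 - 0.25x = 88.5 + 0.5x gives x* = 149/3 and P* = 340/3.
With the subsidy, sellers receive Ps = Pb + 20 for each unit, where Pb is the price buyers pay.
On the curves, Pb = 125.75 - 0.25x and Ps = 88.5 + 0.5x; the wedge Ps − Pb = 20 gives 88.5 + 0.5x − (125.75 - 0.25x) = 20, so x' = 229/3.
Then Pb = 125.75 − 0.25·(229/3) = 320/3 and Ps = 88.5 + 0.5·(229/3) = 380/3.
Buyers' price falls by P* − Pb = 340/3 − 320/3 = 20/3; sellers' price rises by Ps − P* = 380/3 − 340/3 = 40/3.
So consumers capture (20/3)/20 = 1/3 of each unit of subsidy.

Consumer share = 1/3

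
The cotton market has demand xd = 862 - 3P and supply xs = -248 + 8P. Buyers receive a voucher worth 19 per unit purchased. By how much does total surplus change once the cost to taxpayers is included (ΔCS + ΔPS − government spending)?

Net change in total surplus = -4332/11

Pre-subsidy: 862 - 3P = -248 + 8P gives P* = 1110/11, x* = 6152/11.
With the rebate, buyers effectively pay Pb = Ps − 19, where Ps is the price sellers receive.
Demand in terms of Ps becomes xd = 862 − 3(Ps − 19) = 919 - 3Ps. Setting this equal to supply: 919 - 3Ps = -248 + 8Ps, so Ps = 1167/11.
Buyers pay Pb = 1167/11 − 19 = 958/11; x' = -248 + 8·(1167/11) = 6608/11.
ΔCS = ½(6152/11 + 6608/11)(1110/11 − 958/11) = 88160/11; ΔPS = ½(6152/11 + 6608/11)(1167/11 − 1110/11) = 33060/11.
Government spending = 19 × 6608/11 = 125552/11.
Net change = 88160/11 + 33060/11 − 125552/11 = -4332/11. The loss equals the DWL triangle ½·19·456/11.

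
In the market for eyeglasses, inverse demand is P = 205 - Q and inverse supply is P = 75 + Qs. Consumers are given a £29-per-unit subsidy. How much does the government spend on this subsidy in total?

Government cost = £2305.5

Pre-subsidy: 205 - Q = 75 + Q gives Q* = 65 and P* = 140.
With the rebate, buyers effectively pay Pb = Ps − 29, where Ps is the price sellers receive.
On the curves, Pb = 205 - Q and Ps = 75 + Q; the wedge Ps − Pb = 29 gives 75 + Q − (205 - Q) = 29, so Q' = 79.5.
Then Pb = 205 − 1·79.5 = 125.5 and Ps = 75 + 1·79.5 = 154.5.
Government outlay = subsidy × quantity = 29 × 79.5 = 2305.5.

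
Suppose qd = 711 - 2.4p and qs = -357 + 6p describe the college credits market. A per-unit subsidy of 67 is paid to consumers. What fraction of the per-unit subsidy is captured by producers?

Pre-subsidy: 711 - 2.4p = -357 + 6p gives p* = 890/7, q* = 2841/7.
With the rebate, buyers effectively pay pb = ps − 67, where ps is the price sellers receive.
Demand in terms of ps becomes qd = 711 − 2.4(ps − 67) = 871.8 - 2.4ps. Setting this equal to supply: 871.8 - 2.4ps = -357 + 6ps, so ps = 1024/7.
Buyers pay pb = 1024/7 − 67 = 555/7; q' = -357 + 6·(1024/7) = 3645/7.
Buyers' price falls by p* − pb = 890/7 − 555/7 = 335/7; sellers' price rises by ps − p* = 1024/7 − 890/7 = 134/7.
So producers capture (134/7)/67 = 2/7 of each unit of subsidy.

Producer share = 2/7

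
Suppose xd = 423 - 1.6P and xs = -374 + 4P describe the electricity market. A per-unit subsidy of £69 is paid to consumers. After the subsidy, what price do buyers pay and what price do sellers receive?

Pre-subsidy: 423 - 1.6P = -374 + 4P gives P* = 3985/28, x* = 1367/7.
With the rebate, buyers effectively pay Pb = Ps − 69, where Ps is the price sellers receive.
Demand in terms of Ps becomes xd = 423 − 1.6(Ps − 69) = 533.4 - 1.6Ps. Setting this equal to supply: 533.4 - 1.6Ps = -374 + 4Ps, so Ps = 4537/28.
Buyers pay Pb = 4537/28 − 69 = 2605/28; x' = -374 + 4·(4537/28) = 1919/7.

Buyers pay 2605/28; sellers receive 4537/28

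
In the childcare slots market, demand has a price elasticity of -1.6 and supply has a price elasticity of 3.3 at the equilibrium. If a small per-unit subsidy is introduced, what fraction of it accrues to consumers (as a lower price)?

For a small subsidy around the equilibrium, the benefit split depends on the relative slopes, which at a point are proportional to the elasticities.
Buyer share = εs/(εs + |εd|) = 3.3/(3.3 + 1.6) = 33/49; seller share = |εd|/(εs + |εd|) = 16/49.

Consumer share = 33/49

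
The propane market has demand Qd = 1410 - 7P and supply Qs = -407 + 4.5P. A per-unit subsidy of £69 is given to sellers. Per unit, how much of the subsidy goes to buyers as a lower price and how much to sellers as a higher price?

Pre-subsidy: 1410 - 7P = -407 + 4.5P gives P* = 158, Q* = 304.
With the subsidy, sellers receive Ps = Pb + 69 for each unit, where Pb is the price buyers pay.
Supply in terms of Pb becomes Qs = -407 + 4.5(Pb + 69) = -96.5 + 4.5Pb. Setting this equal to demand: 1410 - 7Pb = -96.5 + 4.5Pb, so Pb = 131.
Sellers receive Ps = 131 + 69 = 200; Q' = 1410 − 7·131 = 493.
Buyers' price falls by P* − Pb = 158 − 131 = 27; sellers' price rises by Ps − P* = 200 − 158 = 42.

Buyers gain £27 per unit; sellers gain £42 per unit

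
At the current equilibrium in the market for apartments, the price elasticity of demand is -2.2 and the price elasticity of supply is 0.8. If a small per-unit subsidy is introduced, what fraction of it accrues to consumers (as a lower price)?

For a small subsidy around the equilibrium, the benefit split depends on the relative slopes, which at a point are proportional to the elasticities.
Buyer share = εs/(εs + |εd|) = 0.8/(0.8 + 2.2) = 4/15; seller share = |εd|/(εs + |εd|) = 11/15.

Consumer share = 4/15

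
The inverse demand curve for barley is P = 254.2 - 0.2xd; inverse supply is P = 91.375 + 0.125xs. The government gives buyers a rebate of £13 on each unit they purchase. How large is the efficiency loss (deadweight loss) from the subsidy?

Pre-subsidy: 254.2 - 0.2x = 91.375 + 0.125x gives x* = 501 and P* = 154.
With the rebate, buyers effectively pay Pb = Ps − 13, where Ps is the price sellers receive.
On the curves, Pb = 254.2 - 0.2x and Ps = 91.375 + 0.125x; the wedge Ps − Pb = 13 gives 91.375 + 0.125x − (254.2 - 0.2x) = 13, so x' = 541.
Then Pb = 254.2 − 0.2·541 = 146 and Ps = 91.375 + 0.125·541 = 159.
The subsidy expands output by 541 − 501 = 40 past the efficient level; on those units the gap between marginal cost and willingness to pay runs from 0 up to 13.
DWL = ½ × 13 × 40 = 260.

Deadweight loss = £260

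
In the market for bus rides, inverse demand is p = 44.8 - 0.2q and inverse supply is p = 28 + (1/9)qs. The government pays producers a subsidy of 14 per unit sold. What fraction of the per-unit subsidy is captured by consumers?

Consumer share = 9/14

Pre-subsidy: 44.8 - 0.2q = 28 + (1/9)q gives q* = 54 and p* = 34.
With the subsidy, sellers receive ps = pb + 14 for each unit, where pb is the price buyers pay.
On the curves, pb = 44.8 - 0.2q and ps = 28 + (1/9)q; the wedge ps − pb = 14 gives 28 + (1/9)q − (44.8 - 0.2q) = 14, so q' = 99.
Then pb = 44.8 − 0.2·99 = 25 and ps = 28 + (1/9)·99 = 39.
Buyers' price falls by p* − pb = 34 − 25 = 9; sellers' price rises by ps − p* = 39 − 34 = 5.
So consumers capture 9/14 = 9/14 of each unit of subsidy.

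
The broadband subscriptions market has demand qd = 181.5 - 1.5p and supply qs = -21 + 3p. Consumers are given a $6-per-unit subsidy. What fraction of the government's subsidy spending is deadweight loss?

Pre-subsidy: 181.5 - 1.5p = -21 + 3p gives p* = 45, q* = 114.
With the rebate, buyers effectively pay pb = ps − 6, where ps is the price sellers receive.
Demand in terms of ps becomes qd = 181.5 − 1.5(ps − 6) = 190.5 - 1.5ps. Setting this equal to supply: 190.5 - 1.5ps = -21 + 3ps, so ps = 47.
Buyers pay pb = 47 − 6 = 41; q' = -21 + 3·47 = 120.
ΔCS = ½(114 + 120)(45 − 41) = 468; ΔPS = ½(114 + 120)(47 − 45) = 234.
Government spending = 6 × 120 = 720.
DWL = ½ × 6 × (120 − 114) = 18; fraction = 18 / 720 = 0.025.

DWL / government spending = 0.025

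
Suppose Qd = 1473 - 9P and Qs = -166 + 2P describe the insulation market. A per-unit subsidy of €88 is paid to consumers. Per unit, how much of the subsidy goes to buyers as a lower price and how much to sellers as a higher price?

Pre-subsidy: 1473 - 9P = -166 + 2P gives P* = 149, Q* = 132.
With the rebate, buyers effectively pay Pb = Ps − 88, where Ps is the price sellers receive.
Demand in terms of Ps becomes Qd = 1473 − 9(Ps − 88) = 2265 - 9Ps. Setting this equal to supply: 2265 - 9Ps = -166 + 2Ps, so Ps = 221.
Buyers pay Pb = 221 − 88 = 133; Q' = -166 + 2·221 = 276.
Buyers' price falls by P* − Pb = 149 − 133 = 16; sellers' price rises by Ps − P* = 221 − 149 = 72.

Buyers gain €16 per unit; sellers gain €72 per unit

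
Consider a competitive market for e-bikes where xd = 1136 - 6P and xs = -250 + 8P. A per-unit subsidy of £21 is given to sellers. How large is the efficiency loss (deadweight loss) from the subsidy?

Pre-subsidy: 1136 - 6P = -250 + 8P gives P* = 99, x* = 542.
With the subsidy, sellers receive Ps = Pb + 21 for each unit, where Pb is the price buyers pay.
Supply in terms of Pb becomes xs = -250 + 8(Pb + 21) = -82 + 8Pb. Setting this equal to demand: 1136 - 6Pb = -82 + 8Pb, so Pb = 87.
Sellers receive Ps = 87 + 21 = 108; x' = 1136 − 6·87 = 614.
The subsidy expands output by 614 − 542 = 72 past the efficient level; on those units the gap between marginal cost and willingness to pay runs from 0 up to 21.
DWL = ½ × 21 × 72 = 756.

Deadweight loss = £756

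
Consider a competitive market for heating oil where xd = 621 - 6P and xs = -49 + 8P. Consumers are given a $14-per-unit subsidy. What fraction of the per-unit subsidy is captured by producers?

Producer share = 3/7

Pre-subsidy: 621 - 6P = -49 + 8P gives P* = 335/7, x* = 2337/7.
With the rebate, buyers effectively pay Pb = Ps − 14, where Ps is the price sellers receive.
Demand in terms of Ps becomes xd = 621 − 6(Ps − 14) = 705 - 6Ps. Setting this equal to supply: 705 - 6Ps = -49 + 8Ps, so Ps = 377/7.
Buyers pay Pb = 377/7 − 14 = 279/7; x' = -49 + 8·(377/7) = 2673/7.
Buyers' price falls by P* − Pb = 335/7 − 279/7 = 8; sellers' price rises by Ps − P* = 377/7 − 335/7 = 6.
So producers capture 6/14 = 3/7 of each unit of subsidy.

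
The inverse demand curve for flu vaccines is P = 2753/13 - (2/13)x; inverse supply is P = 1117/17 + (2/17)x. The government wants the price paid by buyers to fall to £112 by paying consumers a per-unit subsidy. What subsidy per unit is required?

At a buyer price of 112, quantity demanded is 1376.5 − 6.5·112 = 648.5.
Sellers supply 648.5 only when they receive Ps = 1117/17 + (2/17)·648.5 = 142.
s = Ps − Pb = 142 − 112 = 30.

Required subsidy s = £30 per unit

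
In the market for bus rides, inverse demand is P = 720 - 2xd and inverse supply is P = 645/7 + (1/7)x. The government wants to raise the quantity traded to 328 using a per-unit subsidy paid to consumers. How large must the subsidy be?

Required subsidy s = 75 per unit

At x = 328, from the demand curve buyers pay Pb = 720 − 2·328 = 64; from the supply curve sellers need Ps = 645/7 + (1/7)·328 = 139.
The subsidy must fill the gap: s = Ps − Pb = 139 − 64 = 75.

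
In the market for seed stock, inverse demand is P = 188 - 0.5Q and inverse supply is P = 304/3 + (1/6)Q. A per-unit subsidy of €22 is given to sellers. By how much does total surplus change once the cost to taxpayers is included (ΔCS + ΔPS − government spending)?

Net change in total surplus = -€363

Pre-subsidy: 188 - 0.5Q = 304/3 + (1/6)Q gives Q* = 130 and P* = 123.
With the subsidy, sellers receive Ps = Pb + 22 for each unit, where Pb is the price buyers pay.
On the curves, Pb = 188 - 0.5Q and Ps = 304/3 + (1/6)Q; the wedge Ps − Pb = 22 gives 304/3 + (1/6)Q − (188 - 0.5Q) = 22, so Q' = 163.
Then Pb = 188 − 0.5·163 = 106.5 and Ps = 304/3 + (1/6)·163 = 128.5.
ΔCS = ½(130 + 163)(123 − 106.5) = 2417.25; ΔPS = ½(130 + 163)(128.5 − 123) = 805.75.
Government spending = 22 × 163 = 3586.
Net change = 2417.25 + 805.75 − 3586 = -363. The loss equals the DWL triangle ½·22·33.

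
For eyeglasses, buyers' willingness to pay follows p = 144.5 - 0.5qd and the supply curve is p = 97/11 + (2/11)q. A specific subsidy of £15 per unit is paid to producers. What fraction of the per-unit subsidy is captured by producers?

Pre-subsidy: 144.5 - 0.5q = 97/11 + (2/11)q gives q* = 199 and p* = 45.
With the subsidy, sellers receive ps = pb + 15 for each unit, where pb is the price buyers pay.
On the curves, pb = 144.5 - 0.5q and ps = 97/11 + (2/11)q; the wedge ps − pb = 15 gives 97/11 + (2/11)q − (144.5 - 0.5q) = 15, so q' = 221.
Then pb = 144.5 − 0.5·221 = 34 and ps = 97/11 + (2/11)·221 = 49.
Buyers' price falls by p* − pb = 45 − 34 = 11; sellers' price rises by ps − p* = 49 − 45 = 4.
So producers capture 4/15 = 4/15 of each unit of subsidy.

Producer share = 4/15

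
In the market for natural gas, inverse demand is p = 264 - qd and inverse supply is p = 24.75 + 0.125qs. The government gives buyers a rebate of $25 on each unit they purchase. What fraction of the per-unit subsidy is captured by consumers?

Pre-subsidy: 264 - q = 24.75 + 0.125q gives q* = 638/3 and p* = 154/3.
With the rebate, buyers effectively pay pb = ps − 25, where ps is the price sellers receive.
On the curves, pb = 264 - q and ps = 24.75 + 0.125q; the wedge ps − pb = 25 gives 24.75 + 0.125q − (264 - q) = 25, so q' = 2114/9.
Then pb = 264 − 1·(2114/9) = 262/9 and ps = 24.75 + 0.125·(2114/9) = 487/9.
Buyers' price falls by p* − pb = 154/3 − 262/9 = 200/9; sellers' price rises by ps − p* = 487/9 − 154/3 = 25/9.
So consumers capture (200/9)/25 = 8/9 of each unit of subsidy.

Consumer share = 8/9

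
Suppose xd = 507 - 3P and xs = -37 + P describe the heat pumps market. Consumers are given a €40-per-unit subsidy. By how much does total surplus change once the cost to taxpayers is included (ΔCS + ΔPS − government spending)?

Pre-subsidy: 507 - 3P = -37 + P gives P* = 136, x* = 99.
With the rebate, buyers effectively pay Pb = Ps − 40, where Ps is the price sellers receive.
Demand in terms of Ps becomes xd = 507 − 3(Ps − 40) = 627 - 3Ps. Setting this equal to supply: 627 - 3Ps = -37 + Ps, so Ps = 166.
Buyers pay Pb = 166 − 40 = 126; x' = -37 + 1·166 = 129.
ΔCS = ½(99 + 129)(136 − 126) = 1140; ΔPS = ½(99 + 129)(166 − 136) = 3420.
Government spending = 40 × 129 = 5160.
Net change = 1140 + 3420 − 5160 = -600. The loss equals the DWL triangle ½·40·30.

Net change in total surplus = -€600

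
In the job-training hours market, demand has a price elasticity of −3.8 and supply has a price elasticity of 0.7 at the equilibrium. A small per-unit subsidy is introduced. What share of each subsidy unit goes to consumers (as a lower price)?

Consumer share = 7/45

For a small subsidy around the equilibrium, the benefit split depends on the relative slopes, which at a point are proportional to the elasticities.
Buyer share = εs/(εs + |εd|) = 0.7/(0.7 + 3.8) = 7/45; seller share = |εd|/(εs + |εd|) = 38/45.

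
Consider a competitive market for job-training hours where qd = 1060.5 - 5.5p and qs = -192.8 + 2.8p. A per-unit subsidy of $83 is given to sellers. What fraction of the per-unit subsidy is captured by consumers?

Consumer share = 28/83

Pre-subsidy: 1060.5 - 5.5p = -192.8 + 2.8p gives p* = 151, q* = 230.
With the subsidy, sellers receive ps = pb + 83 for each unit, where pb is the price buyers pay.
Supply in terms of pb becomes qs = -192.8 + 2.8(pb + 83) = 39.6 + 2.8pb. Setting this equal to demand: 1060.5 - 5.5pb = 39.6 + 2.8pb, so pb = 123.
Sellers receive ps = 123 + 83 = 206; q' = 1060.5 − 5.5·123 = 384.
Buyers' price falls by p* − pb = 151 − 123 = 28; sellers' price rises by ps − p* = 206 − 151 = 55.
So consumers capture 28/83 = 28/83 of each unit of subsidy.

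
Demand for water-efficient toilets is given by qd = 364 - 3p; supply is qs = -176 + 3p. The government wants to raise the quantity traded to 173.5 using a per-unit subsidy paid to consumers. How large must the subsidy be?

Required subsidy s = 53 per unit

At q = 173.5, invert demand for the buyer price: pb = (364 − 173.5)/3 = 63.5; invert supply for the seller price: ps = (173.5 − (-176))/3 = 116.5.
The subsidy must fill the gap: s = ps − pb = 116.5 − 63.5 = 53.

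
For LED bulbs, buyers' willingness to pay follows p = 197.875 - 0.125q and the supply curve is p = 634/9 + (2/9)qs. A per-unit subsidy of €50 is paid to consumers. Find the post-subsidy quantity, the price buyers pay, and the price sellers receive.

Pre-subsidy: 197.875 - 0.125q = 634/9 + (2/9)q gives q* = 367 and p* = 152.
With the rebate, buyers effectively pay pb = ps − 50, where ps is the price sellers receive.
On the curves, pb = 197.875 - 0.125q and ps = 634/9 + (2/9)q; the wedge ps − pb = 50 gives 634/9 + (2/9)q − (197.875 - 0.125q) = 50, so q' = 511.
Then pb = 197.875 − 0.125·511 = 134 and ps = 634/9 + (2/9)·511 = 184.

q' = 511; buyers pay €134; sellers receive €184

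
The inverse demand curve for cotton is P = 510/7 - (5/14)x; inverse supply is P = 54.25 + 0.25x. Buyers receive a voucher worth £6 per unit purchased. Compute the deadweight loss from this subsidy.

Deadweight loss = 504/17

Pre-subsidy: 510/7 - (5/14)x = 54.25 + 0.25x gives x* = 521/17 and P* = 2105/34.
With the rebate, buyers effectively pay Pb = Ps − 6, where Ps is the price sellers receive.
On the curves, Pb = 510/7 - (5/14)x and Ps = 54.25 + 0.25x; the wedge Ps − Pb = 6 gives 54.25 + 0.25x − (510/7 - (5/14)x) = 6, so x' = 689/17.
Then Pb = 510/7 − (5/14)·(689/17) = 1985/34 and Ps = 54.25 + 0.25·(689/17) = 2189/34.
The subsidy expands output by 689/17 − 521/17 = 168/17 past the efficient level; on those units the gap between marginal cost and willingness to pay runs from 0 up to 6.
DWL = ½ × 6 × 168/17 = 504/17.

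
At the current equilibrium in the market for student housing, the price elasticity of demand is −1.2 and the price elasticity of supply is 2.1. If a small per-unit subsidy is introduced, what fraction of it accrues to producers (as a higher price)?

Producer share = 4/11

For a small subsidy around the equilibrium, the benefit split depends on the relative slopes, which at a point are proportional to the elasticities.
Buyer share = εs/(εs + |εd|) = 2.1/(2.1 + 1.2) = 7/11; seller share = |εd|/(εs + |εd|) = 4/11.
So producers capture 4/11 of the subsidy.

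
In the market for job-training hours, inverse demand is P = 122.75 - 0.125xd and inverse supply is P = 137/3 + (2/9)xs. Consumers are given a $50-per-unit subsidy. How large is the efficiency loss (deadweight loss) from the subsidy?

Deadweight loss = $3600

Pre-subsidy: 122.75 - 0.125x = 137/3 + (2/9)x gives x* = 222 and P* = 95.
With the rebate, buyers effectively pay Pb = Ps − 50, where Ps is the price sellers receive.
On the curves, Pb = 122.75 - 0.125x and Ps = 137/3 + (2/9)x; the wedge Ps − Pb = 50 gives 137/3 + (2/9)x − (122.75 - 0.125x) = 50, so x' = 366.
Then Pb = 122.75 − 0.125·366 = 77 and Ps = 137/3 + (2/9)·366 = 127.
The subsidy expands output by 366 − 222 = 144 past the efficient level; on those units the gap between marginal cost and willingness to pay runs from 0 up to 50.
DWL = ½ × 50 × 144 = 3600.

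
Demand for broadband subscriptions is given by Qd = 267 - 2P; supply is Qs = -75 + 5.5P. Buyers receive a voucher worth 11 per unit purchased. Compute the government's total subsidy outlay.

Pre-subsidy: 267 - 2P = -75 + 5.5P gives P* = 45.6, Q* = 175.8.
With the rebate, buyers effectively pay Pb = Ps − 11, where Ps is the price sellers receive.
Demand in terms of Ps becomes Qd = 267 − 2(Ps − 11) = 289 - 2Ps. Setting this equal to supply: 289 - 2Ps = -75 + 5.5Ps, so Ps = 728/15.
Buyers pay Pb = 728/15 − 11 = 563/15; Q' = -75 + 5.5·(728/15) = 2879/15.
Government outlay = subsidy × quantity = 11 × 2879/15 = 31669/15.

Government cost = 31669/15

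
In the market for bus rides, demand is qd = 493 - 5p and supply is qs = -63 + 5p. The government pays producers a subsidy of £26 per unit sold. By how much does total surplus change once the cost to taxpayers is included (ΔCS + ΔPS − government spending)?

Net change in total surplus = -£845

Pre-subsidy: 493 - 5p = -63 + 5p gives p* = 55.6, q* = 215.
With the subsidy, sellers receive ps = pb + 26 for each unit, where pb is the price buyers pay.
Supply in terms of pb becomes qs = -63 + 5(pb + 26) = 67 + 5pb. Setting this equal to demand: 493 - 5pb = 67 + 5pb, so pb = 42.6.
Sellers receive ps = 42.6 + 26 = 68.6; q' = 493 − 5·42.6 = 280.
ΔCS = ½(215 + 280)(55.6 − 42.6) = 3217.5; ΔPS = ½(215 + 280)(68.6 − 55.6) = 3217.5.
Government spending = 26 × 280 = 7280.
Net change = 3217.5 + 3217.5 − 7280 = -845. The loss equals the DWL triangle ½·26·65.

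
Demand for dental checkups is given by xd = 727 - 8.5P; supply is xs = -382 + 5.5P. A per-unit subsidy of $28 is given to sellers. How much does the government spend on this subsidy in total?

Government cost = $4121

Pre-subsidy: 727 - 8.5P = -382 + 5.5P gives P* = 1109/14, x* = 1503/28.
With the subsidy, sellers receive Ps = Pb + 28 for each unit, where Pb is the price buyers pay.
Supply in terms of Pb becomes xs = -382 + 5.5(Pb + 28) = -228 + 5.5Pb. Setting this equal to demand: 727 - 8.5Pb = -228 + 5.5Pb, so Pb = 955/14.
Sellers receive Ps = 955/14 + 28 = 1347/14; x' = 727 − 8.5·(955/14) = 4121/28.
Government outlay = subsidy × quantity = 28 × 4121/28 = 4121.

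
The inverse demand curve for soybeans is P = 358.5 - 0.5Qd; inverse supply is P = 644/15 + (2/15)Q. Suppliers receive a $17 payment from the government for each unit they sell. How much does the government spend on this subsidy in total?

Pre-subsidy: 358.5 - 0.5Q = 644/15 + (2/15)Q gives Q* = 9467/19 and P* = 2078/19.
With the subsidy, sellers receive Ps = Pb + 17 for each unit, where Pb is the price buyers pay.
On the curves, Pb = 358.5 - 0.5Q and Ps = 644/15 + (2/15)Q; the wedge Ps − Pb = 17 gives 644/15 + (2/15)Q − (358.5 - 0.5Q) = 17, so Q' = 9977/19.
Then Pb = 358.5 − 0.5·(9977/19) = 1823/19 and Ps = 644/15 + (2/15)·(9977/19) = 2146/19.
Government outlay = subsidy × quantity = 17 × 9977/19 = 169609/19.

Government cost = 169609/19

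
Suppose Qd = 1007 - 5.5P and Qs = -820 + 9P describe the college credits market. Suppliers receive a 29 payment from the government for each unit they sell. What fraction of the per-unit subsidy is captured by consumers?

Pre-subsidy: 1007 - 5.5P = -820 + 9P gives P* = 126, Q* = 314.
With the subsidy, sellers receive Ps = Pb + 29 for each unit, where Pb is the price buyers pay.
Supply in terms of Pb becomes Qs = -820 + 9(Pb + 29) = -559 + 9Pb. Setting this equal to demand: 1007 - 5.5Pb = -559 + 9Pb, so Pb = 108.
Sellers receive Ps = 108 + 29 = 137; Q' = 1007 − 5.5·108 = 413.
Buyers' price falls by P* − Pb = 126 − 108 = 18; sellers' price rises by Ps − P* = 137 − 126 = 11.
So consumers capture 18/29 = 18/29 of each unit of subsidy.

Consumer share = 18/29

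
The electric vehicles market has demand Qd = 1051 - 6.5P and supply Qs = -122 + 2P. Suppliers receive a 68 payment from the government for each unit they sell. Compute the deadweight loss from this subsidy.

Deadweight loss = 3536

Pre-subsidy: 1051 - 6.5P = -122 + 2P gives P* = 138, Q* = 154.
With the subsidy, sellers receive Ps = Pb + 68 for each unit, where Pb is the price buyers pay.
Supply in terms of Pb becomes Qs = -122 + 2(Pb + 68) = 14 + 2Pb. Setting this equal to demand: 1051 - 6.5Pb = 14 + 2Pb, so Pb = 122.
Sellers receive Ps = 122 + 68 = 190; Q' = 1051 − 6.5·122 = 258.
The subsidy expands output by 258 − 154 = 104 past the efficient level; on those units the gap between marginal cost and willingness to pay runs from 0 up to 68.
DWL = ½ × 68 × 104 = 3536.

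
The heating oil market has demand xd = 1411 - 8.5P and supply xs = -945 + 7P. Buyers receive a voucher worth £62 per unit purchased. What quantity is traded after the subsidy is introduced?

x' = 357

Pre-subsidy: 1411 - 8.5P = -945 + 7P gives P* = 152, x* = 119.
With the rebate, buyers effectively pay Pb = Ps − 62, where Ps is the price sellers receive.
Demand in terms of Ps becomes xd = 1411 − 8.5(Ps − 62) = 1938 - 8.5Ps. Setting this equal to supply: 1938 - 8.5Ps = -945 + 7Ps, so Ps = 186.
Buyers pay Pb = 186 − 62 = 124; x' = -945 + 7·186 = 357.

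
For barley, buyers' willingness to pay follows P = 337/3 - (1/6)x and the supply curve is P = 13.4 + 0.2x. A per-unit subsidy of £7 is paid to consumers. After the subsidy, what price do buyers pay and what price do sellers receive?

Pre-subsidy: 337/3 - (1/6)x = 13.4 + 0.2x gives x* = 2968/11 and P* = 741/11.
With the rebate, buyers effectively pay Pb = Ps − 7, where Ps is the price sellers receive.
On the curves, Pb = 337/3 - (1/6)x and Ps = 13.4 + 0.2x; the wedge Ps − Pb = 7 gives 13.4 + 0.2x − (337/3 - (1/6)x) = 7, so x' = 3178/11.
Then Pb = 337/3 − (1/6)·(3178/11) = 706/11 and Ps = 13.4 + 0.2·(3178/11) = 783/11.

Buyers pay 706/11; sellers receive 783/11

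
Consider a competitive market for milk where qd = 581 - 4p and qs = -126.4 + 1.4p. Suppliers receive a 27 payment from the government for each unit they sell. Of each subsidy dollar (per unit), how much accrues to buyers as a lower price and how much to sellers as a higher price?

Pre-subsidy: 581 - 4p = -126.4 + 1.4p gives p* = 131, q* = 57.
With the subsidy, sellers receive ps = pb + 27 for each unit, where pb is the price buyers pay.
Supply in terms of pb becomes qs = -126.4 + 1.4(pb + 27) = -88.6 + 1.4pb. Setting this equal to demand: 581 - 4pb = -88.6 + 1.4pb, so pb = 124.
Sellers receive ps = 124 + 27 = 151; q' = 581 − 4·124 = 85.
Buyers' price falls by p* − pb = 131 − 124 = 7; sellers' price rises by ps − p* = 151 − 131 = 20.

Buyers gain 7 per unit; sellers gain 20 per unit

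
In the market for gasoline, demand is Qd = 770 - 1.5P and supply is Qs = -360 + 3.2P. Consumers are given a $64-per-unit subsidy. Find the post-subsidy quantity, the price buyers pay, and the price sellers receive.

Pre-subsidy: 770 - 1.5P = -360 + 3.2P gives P* = 11300/47, Q* = 19240/47.
With the rebate, buyers effectively pay Pb = Ps − 64, where Ps is the price sellers receive.
Demand in terms of Ps becomes Qd = 770 − 1.5(Ps − 64) = 866 - 1.5Ps. Setting this equal to supply: 866 - 1.5Ps = -360 + 3.2Ps, so Ps = 12260/47.
Buyers pay Pb = 12260/47 − 64 = 9252/47; Q' = -360 + 3.2·(12260/47) = 22312/47.

Q' = 22312/47; buyers pay 9252/47; sellers receive 12260/47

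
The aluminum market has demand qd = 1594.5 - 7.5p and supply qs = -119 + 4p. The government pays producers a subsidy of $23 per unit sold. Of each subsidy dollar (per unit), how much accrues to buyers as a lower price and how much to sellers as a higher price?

Buyers gain $8 per unit; sellers gain $15 per unit

Pre-subsidy: 1594.5 - 7.5p = -119 + 4p gives p* = 149, q* = 477.
With the subsidy, sellers receive ps = pb + 23 for each unit, where pb is the price buyers pay.
Supply in terms of pb becomes qs = -119 + 4(pb + 23) = -27 + 4pb. Setting this equal to demand: 1594.5 - 7.5pb = -27 + 4pb, so pb = 141.
Sellers receive ps = 141 + 23 = 164; q' = 1594.5 − 7.5·141 = 537.
Buyers' price falls by p* − pb = 149 − 141 = 8; sellers' price rises by ps − p* = 164 − 149 = 15.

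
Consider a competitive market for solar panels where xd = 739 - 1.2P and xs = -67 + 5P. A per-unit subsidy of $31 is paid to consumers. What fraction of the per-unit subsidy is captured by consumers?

Pre-subsidy: 739 - 1.2P = -67 + 5P gives P* = 130, x* = 583.
With the rebate, buyers effectively pay Pb = Ps − 31, where Ps is the price sellers receive.
Demand in terms of Ps becomes xd = 739 − 1.2(Ps − 31) = 776.2 - 1.2Ps. Setting this equal to supply: 776.2 - 1.2Ps = -67 + 5Ps, so Ps = 136.
Buyers pay Pb = 136 − 31 = 105; x' = -67 + 5·136 = 613.
Buyers' price falls by P* − Pb = 130 − 105 = 25; sellers' price rises by Ps − P* = 136 − 130 = 6.
So consumers capture 25/31 = 25/31 of each unit of subsidy.

Consumer share = 25/31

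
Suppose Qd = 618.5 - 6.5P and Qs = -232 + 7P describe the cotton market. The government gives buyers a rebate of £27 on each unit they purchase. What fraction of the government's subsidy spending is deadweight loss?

DWL / government spending = 91/600

Pre-subsidy: 618.5 - 6.5P = -232 + 7P gives P* = 63, Q* = 209.
With the rebate, buyers effectively pay Pb = Ps − 27, where Ps is the price sellers receive.
Demand in terms of Ps becomes Qd = 618.5 − 6.5(Ps − 27) = 794 - 6.5Ps. Setting this equal to supply: 794 - 6.5Ps = -232 + 7Ps, so Ps = 76.
Buyers pay Pb = 76 − 27 = 49; Q' = -232 + 7·76 = 300.
ΔCS = ½(209 + 300)(63 − 49) = 3563; ΔPS = ½(209 + 300)(76 − 63) = 3308.5.
Government spending = 27 × 300 = 8100.
DWL = ½ × 27 × (300 − 209) = 1228.5; fraction = 1228.5 / 8100 = 91/600.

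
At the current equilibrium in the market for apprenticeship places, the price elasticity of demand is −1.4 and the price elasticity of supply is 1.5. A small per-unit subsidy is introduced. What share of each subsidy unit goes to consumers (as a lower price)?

For a small subsidy around the equilibrium, the benefit split depends on the relative slopes, which at a point are proportional to the elasticities.
Buyer share = εs/(εs + |εd|) = 1.5/(1.5 + 1.4) = 15/29; seller share = |εd|/(εs + |εd|) = 14/29.

Consumer share = 15/29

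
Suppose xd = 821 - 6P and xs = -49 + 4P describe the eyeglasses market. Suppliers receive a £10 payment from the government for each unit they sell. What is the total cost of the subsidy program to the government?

Government cost = £3230

Pre-subsidy: 821 - 6P = -49 + 4P gives P* = 87, x* = 299.
With the subsidy, sellers receive Ps = Pb + 10 for each unit, where Pb is the price buyers pay.
Supply in terms of Pb becomes xs = -49 + 4(Pb + 10) = -9 + 4Pb. Setting this equal to demand: 821 - 6Pb = -9 + 4Pb, so Pb = 83.
Sellers receive Ps = 83 + 10 = 93; x' = 821 − 6·83 = 323.
Government outlay = subsidy × quantity = 10 × 323 = 3230.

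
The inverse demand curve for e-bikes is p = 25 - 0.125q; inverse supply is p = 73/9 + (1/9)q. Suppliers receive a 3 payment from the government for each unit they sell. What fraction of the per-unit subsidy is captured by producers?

Pre-subsidy: 25 - 0.125q = 73/9 + (1/9)q gives q* = 1216/17 and p* = 273/17.
With the subsidy, sellers receive ps = pb + 3 for each unit, where pb is the price buyers pay.
On the curves, pb = 25 - 0.125q and ps = 73/9 + (1/9)q; the wedge ps − pb = 3 gives 73/9 + (1/9)q − (25 - 0.125q) = 3, so q' = 1432/17.
Then pb = 25 − 0.125·(1432/17) = 246/17 and ps = 73/9 + (1/9)·(1432/17) = 297/17.
Buyers' price falls by p* − pb = 273/17 − 246/17 = 27/17; sellers' price rises by ps − p* = 297/17 − 273/17 = 24/17.
So producers capture (24/17)/3 = 8/17 of each unit of subsidy.

Producer share = 8/17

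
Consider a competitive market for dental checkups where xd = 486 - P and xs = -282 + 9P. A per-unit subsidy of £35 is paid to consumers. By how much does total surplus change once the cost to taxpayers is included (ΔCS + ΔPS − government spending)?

Pre-subsidy: 486 - P = -282 + 9P gives P* = 76.8, x* = 409.2.
With the rebate, buyers effectively pay Pb = Ps − 35, where Ps is the price sellers receive.
Demand in terms of Ps becomes xd = 486 − 1(Ps − 35) = 521 - Ps. Setting this equal to supply: 521 - Ps = -282 + 9Ps, so Ps = 80.3.
Buyers pay Pb = 80.3 − 35 = 45.3; x' = -282 + 9·80.3 = 440.7.
ΔCS = ½(409.2 + 440.7)(76.8 − 45.3) = 13385.925; ΔPS = ½(409.2 + 440.7)(80.3 − 76.8) = 1487.325.
Government spending = 35 × 440.7 = 15424.5.
Net change = 13385.925 + 1487.325 − 15424.5 = -551.25. The loss equals the DWL triangle ½·35·31.5.

Net change in total surplus = -£551.25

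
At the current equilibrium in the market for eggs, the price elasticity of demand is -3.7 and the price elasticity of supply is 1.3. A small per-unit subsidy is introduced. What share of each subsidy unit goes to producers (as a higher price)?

For a small subsidy around the equilibrium, the benefit split depends on the relative slopes, which at a point are proportional to the elasticities.
Buyer share = εs/(εs + |εd|) = 1.3/(1.3 + 3.7) = 0.26; seller share = |εd|/(εs + |εd|) = 0.74.
So producers capture 0.74 of the subsidy.

Producer share = 0.74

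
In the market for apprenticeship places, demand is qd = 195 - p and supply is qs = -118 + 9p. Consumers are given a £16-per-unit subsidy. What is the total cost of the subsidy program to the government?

Government cost = £2849.6

Pre-subsidy: 195 - p = -118 + 9p gives p* = 31.3, q* = 163.7.
With the rebate, buyers effectively pay pb = ps − 16, where ps is the price sellers receive.
Demand in terms of ps becomes qd = 195 − 1(ps − 16) = 211 - ps. Setting this equal to supply: 211 - ps = -118 + 9ps, so ps = 32.9.
Buyers pay pb = 32.9 − 16 = 16.9; q' = -118 + 9·32.9 = 178.1.
Government outlay = subsidy × quantity = 16 × 178.1 = 2849.6.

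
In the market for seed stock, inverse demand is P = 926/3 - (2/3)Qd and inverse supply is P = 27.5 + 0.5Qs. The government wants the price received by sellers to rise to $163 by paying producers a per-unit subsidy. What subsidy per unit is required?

At a seller price of 163, quantity supplied is -55 + 2·163 = 271.
Buyers absorb 271 only when they pay Pb = 926/3 − (2/3)·271 = 128.
s = Ps − Pb = 163 − 128 = 35.

Required subsidy s = $35 per unit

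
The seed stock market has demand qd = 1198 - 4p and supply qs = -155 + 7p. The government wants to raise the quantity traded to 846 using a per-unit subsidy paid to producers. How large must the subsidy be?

At q = 846, invert demand for the buyer price: pb = (1198 − 846)/4 = 88; invert supply for the seller price: ps = (846 − (-155))/7 = 143.
The subsidy must fill the gap: s = ps − pb = 143 − 88 = 55.

Required subsidy s = 55 per unit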